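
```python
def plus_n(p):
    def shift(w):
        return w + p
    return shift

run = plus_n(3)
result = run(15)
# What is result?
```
18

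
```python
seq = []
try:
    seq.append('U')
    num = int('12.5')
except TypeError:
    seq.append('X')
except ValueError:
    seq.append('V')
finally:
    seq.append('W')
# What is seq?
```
['U', 'V', 'W']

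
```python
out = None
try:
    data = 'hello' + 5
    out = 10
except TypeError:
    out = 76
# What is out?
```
76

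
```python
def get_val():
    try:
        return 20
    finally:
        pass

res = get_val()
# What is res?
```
20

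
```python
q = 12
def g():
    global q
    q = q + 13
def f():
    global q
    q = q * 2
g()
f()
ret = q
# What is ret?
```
50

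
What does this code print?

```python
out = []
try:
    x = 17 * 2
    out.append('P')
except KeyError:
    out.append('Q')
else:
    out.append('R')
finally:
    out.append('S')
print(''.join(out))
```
PRS

else runs before finally when no exception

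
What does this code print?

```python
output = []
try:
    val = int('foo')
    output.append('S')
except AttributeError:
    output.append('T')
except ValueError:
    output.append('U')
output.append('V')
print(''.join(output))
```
UV

ValueError is caught by its specific handler, not AttributeError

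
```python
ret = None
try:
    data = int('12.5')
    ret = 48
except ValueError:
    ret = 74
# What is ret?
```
74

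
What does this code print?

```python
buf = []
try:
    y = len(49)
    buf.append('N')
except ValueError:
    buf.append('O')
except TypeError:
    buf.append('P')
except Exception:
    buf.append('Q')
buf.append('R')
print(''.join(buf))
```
PR

TypeError matches before generic Exception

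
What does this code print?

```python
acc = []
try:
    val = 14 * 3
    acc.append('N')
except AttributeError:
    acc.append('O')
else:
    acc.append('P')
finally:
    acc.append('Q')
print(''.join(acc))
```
NPQ

else runs before finally when no exception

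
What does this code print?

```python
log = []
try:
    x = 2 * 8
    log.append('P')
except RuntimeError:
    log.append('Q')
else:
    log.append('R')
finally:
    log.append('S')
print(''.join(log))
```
PRS

else runs before finally when no exception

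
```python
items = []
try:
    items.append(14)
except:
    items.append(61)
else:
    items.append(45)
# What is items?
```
[14, 45]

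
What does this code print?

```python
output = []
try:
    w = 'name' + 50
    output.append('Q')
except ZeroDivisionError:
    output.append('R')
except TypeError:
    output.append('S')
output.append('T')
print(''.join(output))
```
ST

TypeError is caught by its specific handler, not ZeroDivisionError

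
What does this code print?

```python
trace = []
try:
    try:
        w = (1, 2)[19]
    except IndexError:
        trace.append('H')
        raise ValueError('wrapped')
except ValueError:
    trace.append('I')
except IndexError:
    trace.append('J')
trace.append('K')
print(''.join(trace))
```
HIK

ValueError raised and caught, original IndexError not re-raised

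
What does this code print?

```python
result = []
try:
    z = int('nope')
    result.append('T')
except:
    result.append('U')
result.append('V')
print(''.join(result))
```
UV

Exception raised in try, caught by bare except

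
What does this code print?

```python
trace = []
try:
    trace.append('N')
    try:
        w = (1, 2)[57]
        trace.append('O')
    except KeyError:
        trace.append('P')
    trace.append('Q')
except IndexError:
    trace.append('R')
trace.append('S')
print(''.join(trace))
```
NRS

Inner handler doesn't match, propagates to outer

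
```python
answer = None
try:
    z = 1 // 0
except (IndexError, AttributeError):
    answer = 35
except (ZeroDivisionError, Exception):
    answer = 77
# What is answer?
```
77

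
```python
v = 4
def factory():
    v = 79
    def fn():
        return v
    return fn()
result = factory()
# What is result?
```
79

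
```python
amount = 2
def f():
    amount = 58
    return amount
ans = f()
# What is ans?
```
58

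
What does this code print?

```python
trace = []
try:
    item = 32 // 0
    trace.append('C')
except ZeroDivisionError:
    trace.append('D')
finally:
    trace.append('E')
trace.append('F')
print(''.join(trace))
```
DEF

finally always runs, even after exception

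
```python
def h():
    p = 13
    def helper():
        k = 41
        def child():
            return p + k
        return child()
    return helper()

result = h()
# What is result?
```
54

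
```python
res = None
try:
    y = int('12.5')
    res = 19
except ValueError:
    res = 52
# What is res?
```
52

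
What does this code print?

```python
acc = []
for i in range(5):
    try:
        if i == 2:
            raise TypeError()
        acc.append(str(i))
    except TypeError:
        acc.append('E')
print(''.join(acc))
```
01E34

Exception on i=2 caught, loop continues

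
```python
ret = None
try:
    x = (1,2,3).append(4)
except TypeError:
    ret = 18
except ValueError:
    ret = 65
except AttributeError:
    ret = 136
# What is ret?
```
136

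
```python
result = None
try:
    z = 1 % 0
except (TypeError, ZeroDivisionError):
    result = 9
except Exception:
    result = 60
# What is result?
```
9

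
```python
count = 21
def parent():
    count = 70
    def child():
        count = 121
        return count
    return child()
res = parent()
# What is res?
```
121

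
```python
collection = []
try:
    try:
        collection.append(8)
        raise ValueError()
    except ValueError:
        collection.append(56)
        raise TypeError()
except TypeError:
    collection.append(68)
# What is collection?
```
[8, 56, 68]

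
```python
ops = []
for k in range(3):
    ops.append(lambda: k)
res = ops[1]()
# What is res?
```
2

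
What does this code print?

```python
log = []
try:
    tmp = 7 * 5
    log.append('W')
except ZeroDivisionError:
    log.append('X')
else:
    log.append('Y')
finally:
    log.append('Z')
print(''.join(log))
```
WYZ

else runs before finally when no exception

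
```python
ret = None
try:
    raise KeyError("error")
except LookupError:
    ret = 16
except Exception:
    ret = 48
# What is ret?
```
16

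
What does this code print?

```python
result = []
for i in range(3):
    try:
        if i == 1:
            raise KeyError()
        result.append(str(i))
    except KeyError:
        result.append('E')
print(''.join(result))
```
0E2

Exception on i=1 caught, loop continues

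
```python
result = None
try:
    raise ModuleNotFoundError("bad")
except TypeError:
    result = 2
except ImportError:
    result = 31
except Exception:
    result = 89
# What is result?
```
31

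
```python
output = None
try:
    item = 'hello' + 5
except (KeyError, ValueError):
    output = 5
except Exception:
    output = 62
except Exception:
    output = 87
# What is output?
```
62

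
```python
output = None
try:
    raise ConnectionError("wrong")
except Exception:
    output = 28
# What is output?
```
28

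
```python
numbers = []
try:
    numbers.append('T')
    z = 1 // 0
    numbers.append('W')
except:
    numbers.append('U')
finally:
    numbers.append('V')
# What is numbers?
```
['T', 'U', 'V']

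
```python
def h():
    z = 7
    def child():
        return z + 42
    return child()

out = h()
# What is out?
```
49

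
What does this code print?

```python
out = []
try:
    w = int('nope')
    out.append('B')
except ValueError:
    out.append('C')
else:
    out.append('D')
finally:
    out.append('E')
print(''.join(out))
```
CE

Exception: except runs, else skipped, finally runs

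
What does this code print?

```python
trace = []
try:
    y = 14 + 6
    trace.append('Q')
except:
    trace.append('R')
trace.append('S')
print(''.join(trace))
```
QS

No exception, try block completes normally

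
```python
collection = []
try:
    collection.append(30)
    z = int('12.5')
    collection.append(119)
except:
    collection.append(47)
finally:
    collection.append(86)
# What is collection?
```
[30, 47, 86]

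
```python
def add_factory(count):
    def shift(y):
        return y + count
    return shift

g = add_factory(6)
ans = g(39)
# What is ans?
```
45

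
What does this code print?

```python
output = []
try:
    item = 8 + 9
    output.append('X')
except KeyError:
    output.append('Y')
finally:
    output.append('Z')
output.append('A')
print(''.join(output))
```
XZA

finally runs after normal execution too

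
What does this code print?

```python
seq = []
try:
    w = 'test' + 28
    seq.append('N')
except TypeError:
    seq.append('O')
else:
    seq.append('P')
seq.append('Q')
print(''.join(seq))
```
OQ

else block skipped when exception is caught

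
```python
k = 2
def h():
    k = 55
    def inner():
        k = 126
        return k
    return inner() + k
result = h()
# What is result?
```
181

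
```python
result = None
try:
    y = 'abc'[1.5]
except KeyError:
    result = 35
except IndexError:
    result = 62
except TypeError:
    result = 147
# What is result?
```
147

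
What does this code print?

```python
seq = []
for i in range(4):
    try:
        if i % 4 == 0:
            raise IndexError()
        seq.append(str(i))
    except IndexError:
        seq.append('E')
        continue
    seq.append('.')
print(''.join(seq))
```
E1.2.3.

continue in except skips rest of loop body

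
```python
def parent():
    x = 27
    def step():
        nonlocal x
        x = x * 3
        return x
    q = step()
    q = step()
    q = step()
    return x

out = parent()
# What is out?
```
729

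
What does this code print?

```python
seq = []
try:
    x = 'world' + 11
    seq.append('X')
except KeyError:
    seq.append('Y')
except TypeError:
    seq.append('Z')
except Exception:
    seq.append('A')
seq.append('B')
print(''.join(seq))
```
ZB

TypeError matches before generic Exception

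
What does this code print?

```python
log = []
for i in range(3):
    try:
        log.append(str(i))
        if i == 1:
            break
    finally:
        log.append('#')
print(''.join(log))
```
0#1#

finally runs even when breaking out of loop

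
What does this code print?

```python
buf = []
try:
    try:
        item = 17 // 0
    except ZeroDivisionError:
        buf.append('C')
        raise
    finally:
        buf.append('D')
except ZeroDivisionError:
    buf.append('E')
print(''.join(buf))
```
CDE

finally runs before re-raised exception propagates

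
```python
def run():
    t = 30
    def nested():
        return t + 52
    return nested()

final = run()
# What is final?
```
82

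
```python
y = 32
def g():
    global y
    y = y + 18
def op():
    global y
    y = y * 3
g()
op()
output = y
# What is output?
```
150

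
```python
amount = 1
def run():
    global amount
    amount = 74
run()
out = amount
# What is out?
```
74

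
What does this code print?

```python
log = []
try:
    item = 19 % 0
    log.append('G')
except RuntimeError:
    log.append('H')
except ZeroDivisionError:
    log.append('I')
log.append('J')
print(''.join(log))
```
IJ

ZeroDivisionError is caught by its specific handler, not RuntimeError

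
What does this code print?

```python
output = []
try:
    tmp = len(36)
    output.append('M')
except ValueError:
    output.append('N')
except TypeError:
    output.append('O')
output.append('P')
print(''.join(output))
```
OP

TypeError is caught by its specific handler, not ValueError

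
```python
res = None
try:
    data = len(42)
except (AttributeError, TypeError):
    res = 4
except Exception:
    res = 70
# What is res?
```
4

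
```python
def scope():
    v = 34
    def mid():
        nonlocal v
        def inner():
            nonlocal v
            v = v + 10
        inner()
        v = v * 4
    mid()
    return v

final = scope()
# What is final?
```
176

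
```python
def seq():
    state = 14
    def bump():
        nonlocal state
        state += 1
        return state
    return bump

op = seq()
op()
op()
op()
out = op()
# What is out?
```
18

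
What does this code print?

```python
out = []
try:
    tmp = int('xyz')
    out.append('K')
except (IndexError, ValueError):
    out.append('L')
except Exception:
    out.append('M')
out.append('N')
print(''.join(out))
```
LN

ValueError matches tuple containing it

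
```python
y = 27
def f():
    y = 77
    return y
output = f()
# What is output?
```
77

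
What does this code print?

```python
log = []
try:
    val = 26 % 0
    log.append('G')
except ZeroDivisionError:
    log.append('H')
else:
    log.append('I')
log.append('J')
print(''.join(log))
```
HJ

else block skipped when exception is caught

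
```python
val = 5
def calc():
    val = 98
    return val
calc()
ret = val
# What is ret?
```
5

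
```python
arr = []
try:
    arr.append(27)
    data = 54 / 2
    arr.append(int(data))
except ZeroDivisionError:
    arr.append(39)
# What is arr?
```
[27, 27]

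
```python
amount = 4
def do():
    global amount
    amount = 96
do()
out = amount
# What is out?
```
96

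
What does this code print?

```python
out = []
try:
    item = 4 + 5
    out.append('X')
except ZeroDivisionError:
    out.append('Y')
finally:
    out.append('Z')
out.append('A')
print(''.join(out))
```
XZA

finally runs after normal execution too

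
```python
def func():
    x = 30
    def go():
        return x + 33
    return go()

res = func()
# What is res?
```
63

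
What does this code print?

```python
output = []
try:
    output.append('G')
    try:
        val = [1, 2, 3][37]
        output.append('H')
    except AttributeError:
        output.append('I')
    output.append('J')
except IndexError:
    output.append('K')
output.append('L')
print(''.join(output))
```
GKL

Inner handler doesn't match, propagates to outer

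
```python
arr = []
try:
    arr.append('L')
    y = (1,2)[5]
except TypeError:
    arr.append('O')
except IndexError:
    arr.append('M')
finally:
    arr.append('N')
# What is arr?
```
['L', 'M', 'N']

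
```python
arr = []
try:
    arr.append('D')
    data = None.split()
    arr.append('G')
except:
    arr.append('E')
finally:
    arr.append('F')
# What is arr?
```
['D', 'E', 'F']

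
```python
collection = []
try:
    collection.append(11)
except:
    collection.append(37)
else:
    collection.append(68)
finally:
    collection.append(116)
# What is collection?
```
[11, 68, 116]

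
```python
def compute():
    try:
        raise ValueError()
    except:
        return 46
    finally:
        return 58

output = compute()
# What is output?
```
58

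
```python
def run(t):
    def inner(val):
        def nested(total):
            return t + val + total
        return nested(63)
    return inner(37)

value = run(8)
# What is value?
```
108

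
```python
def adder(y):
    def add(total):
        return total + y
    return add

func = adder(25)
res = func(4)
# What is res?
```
29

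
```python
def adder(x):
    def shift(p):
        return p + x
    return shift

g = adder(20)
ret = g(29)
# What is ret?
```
49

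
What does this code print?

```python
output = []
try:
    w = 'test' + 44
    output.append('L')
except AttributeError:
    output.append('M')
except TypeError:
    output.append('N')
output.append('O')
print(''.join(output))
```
NO

TypeError is caught by its specific handler, not AttributeError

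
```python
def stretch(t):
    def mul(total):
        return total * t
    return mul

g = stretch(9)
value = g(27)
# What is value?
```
243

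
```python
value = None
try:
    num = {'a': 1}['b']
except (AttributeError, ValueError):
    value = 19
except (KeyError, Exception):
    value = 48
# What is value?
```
48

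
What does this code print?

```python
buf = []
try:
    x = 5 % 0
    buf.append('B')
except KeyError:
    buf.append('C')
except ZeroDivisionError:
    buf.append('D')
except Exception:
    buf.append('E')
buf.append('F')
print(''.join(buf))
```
DF

ZeroDivisionError matches before generic Exception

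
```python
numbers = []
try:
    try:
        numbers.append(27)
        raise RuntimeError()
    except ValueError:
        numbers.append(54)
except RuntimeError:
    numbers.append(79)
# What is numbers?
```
[27, 79]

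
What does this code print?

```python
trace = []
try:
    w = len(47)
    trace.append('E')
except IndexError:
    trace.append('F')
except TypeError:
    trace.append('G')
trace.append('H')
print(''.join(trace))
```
GH

TypeError is caught by its specific handler, not IndexError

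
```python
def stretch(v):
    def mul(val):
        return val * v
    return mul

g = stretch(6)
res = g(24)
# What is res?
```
144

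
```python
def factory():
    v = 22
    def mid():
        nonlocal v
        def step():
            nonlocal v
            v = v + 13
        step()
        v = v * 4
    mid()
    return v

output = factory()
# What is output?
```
140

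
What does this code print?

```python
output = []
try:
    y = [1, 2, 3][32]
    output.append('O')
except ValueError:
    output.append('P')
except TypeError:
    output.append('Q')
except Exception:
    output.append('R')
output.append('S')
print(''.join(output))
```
RS

IndexError not specifically caught, falls to Exception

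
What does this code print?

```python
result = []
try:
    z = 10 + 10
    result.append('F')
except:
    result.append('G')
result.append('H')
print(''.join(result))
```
FH

No exception, try block completes normally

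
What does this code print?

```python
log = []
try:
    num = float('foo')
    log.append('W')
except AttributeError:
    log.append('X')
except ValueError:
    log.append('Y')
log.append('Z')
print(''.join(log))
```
YZ

ValueError is caught by its specific handler, not AttributeError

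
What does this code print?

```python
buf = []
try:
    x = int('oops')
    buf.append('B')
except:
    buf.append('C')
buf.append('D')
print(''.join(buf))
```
CD

Exception raised in try, caught by bare except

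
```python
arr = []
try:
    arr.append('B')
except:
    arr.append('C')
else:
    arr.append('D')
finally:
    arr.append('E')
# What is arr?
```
['B', 'D', 'E']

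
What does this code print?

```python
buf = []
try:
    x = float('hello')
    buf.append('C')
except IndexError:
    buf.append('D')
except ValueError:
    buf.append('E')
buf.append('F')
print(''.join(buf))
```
EF

ValueError is caught by its specific handler, not IndexError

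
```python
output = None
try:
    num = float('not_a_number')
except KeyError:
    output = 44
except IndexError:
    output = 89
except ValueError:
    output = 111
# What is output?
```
111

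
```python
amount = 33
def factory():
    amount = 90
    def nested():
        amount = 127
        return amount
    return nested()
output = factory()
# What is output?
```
127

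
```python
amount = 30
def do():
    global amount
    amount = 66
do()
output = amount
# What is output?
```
66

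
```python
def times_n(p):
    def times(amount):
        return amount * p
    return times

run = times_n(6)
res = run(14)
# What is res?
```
84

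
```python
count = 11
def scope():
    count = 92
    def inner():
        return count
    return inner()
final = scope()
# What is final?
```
92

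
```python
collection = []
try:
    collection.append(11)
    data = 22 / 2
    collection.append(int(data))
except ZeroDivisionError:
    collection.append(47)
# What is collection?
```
[11, 11]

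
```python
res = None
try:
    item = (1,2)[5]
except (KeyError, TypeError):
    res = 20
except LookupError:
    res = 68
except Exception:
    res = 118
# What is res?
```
68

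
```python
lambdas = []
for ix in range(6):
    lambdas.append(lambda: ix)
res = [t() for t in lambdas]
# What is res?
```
[5, 5, 5, 5, 5, 5]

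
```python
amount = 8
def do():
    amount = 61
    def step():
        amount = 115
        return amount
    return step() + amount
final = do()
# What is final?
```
176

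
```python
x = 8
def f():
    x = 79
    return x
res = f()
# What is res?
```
79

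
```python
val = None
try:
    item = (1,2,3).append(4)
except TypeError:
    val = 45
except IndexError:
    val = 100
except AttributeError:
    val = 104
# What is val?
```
104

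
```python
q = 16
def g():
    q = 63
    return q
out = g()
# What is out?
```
63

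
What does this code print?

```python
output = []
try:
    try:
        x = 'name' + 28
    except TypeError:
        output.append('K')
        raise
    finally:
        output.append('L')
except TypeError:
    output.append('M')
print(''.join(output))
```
KLM

finally runs before re-raised exception propagates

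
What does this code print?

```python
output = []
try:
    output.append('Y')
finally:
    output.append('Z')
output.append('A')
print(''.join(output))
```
YZA

try/finally without except, no exception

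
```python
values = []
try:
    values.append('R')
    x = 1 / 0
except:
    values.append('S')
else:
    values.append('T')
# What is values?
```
['R', 'S']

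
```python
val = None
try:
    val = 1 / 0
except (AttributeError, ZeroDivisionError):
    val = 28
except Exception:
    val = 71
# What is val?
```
28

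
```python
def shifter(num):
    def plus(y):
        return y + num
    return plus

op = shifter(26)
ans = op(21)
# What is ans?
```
47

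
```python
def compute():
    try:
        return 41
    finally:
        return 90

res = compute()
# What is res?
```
90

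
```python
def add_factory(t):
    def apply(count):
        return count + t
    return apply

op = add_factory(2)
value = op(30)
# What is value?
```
32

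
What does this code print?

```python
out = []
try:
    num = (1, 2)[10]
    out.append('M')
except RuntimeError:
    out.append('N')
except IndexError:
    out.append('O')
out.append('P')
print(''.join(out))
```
OP

IndexError is caught by its specific handler, not RuntimeError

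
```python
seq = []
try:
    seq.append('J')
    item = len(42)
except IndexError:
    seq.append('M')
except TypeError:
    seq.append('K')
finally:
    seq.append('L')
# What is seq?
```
['J', 'K', 'L']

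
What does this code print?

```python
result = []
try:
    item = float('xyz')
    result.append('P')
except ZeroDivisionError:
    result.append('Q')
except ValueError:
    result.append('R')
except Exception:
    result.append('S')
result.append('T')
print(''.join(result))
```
RT

ValueError matches before generic Exception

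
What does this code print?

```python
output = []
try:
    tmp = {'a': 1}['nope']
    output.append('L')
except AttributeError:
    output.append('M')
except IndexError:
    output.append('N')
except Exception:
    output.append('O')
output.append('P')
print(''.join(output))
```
OP

KeyError not specifically caught, falls to Exception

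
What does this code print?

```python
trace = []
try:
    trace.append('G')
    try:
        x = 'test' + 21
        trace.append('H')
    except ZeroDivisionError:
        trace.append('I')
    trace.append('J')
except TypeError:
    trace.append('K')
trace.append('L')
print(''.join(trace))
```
GKL

Inner handler doesn't match, propagates to outer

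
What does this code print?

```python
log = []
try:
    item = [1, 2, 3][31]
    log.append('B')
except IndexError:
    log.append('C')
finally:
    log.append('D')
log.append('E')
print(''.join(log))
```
CDE

finally always runs, even after exception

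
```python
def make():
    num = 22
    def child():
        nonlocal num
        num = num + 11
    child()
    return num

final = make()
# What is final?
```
33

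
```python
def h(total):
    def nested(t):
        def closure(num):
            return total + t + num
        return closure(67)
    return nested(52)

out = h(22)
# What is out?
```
141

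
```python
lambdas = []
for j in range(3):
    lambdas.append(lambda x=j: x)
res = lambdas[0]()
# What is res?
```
0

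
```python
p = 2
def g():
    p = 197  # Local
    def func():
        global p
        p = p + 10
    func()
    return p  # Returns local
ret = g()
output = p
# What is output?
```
12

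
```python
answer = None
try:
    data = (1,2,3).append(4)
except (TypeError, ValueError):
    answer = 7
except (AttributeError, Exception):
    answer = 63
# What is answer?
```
63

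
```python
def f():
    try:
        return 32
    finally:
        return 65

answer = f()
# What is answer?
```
65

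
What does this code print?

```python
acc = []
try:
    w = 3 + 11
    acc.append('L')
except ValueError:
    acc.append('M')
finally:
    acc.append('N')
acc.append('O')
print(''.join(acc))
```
LNO

finally runs after normal execution too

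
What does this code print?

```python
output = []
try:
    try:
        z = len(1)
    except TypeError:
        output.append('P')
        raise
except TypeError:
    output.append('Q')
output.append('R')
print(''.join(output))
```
PQR

raise without argument re-raises current exception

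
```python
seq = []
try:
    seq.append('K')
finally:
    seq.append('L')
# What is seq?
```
['K', 'L']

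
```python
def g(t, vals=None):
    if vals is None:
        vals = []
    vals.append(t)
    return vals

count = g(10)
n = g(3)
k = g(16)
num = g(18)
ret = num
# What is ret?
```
[18]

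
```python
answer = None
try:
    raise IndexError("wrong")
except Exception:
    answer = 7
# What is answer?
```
7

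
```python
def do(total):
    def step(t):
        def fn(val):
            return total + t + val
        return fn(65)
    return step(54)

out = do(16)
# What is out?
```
135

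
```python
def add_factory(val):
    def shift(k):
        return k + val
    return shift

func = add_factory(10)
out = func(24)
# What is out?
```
34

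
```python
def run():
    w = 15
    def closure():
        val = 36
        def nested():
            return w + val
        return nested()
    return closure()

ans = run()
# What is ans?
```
51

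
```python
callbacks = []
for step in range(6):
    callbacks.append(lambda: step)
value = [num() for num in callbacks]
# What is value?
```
[5, 5, 5, 5, 5, 5]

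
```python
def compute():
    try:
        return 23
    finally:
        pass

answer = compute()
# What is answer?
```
23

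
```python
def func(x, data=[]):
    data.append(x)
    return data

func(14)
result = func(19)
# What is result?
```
[14, 19]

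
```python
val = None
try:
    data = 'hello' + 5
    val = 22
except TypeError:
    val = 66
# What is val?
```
66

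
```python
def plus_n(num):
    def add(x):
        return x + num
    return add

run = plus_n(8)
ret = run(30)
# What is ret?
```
38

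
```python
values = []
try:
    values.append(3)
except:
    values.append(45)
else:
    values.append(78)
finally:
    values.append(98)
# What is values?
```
[3, 78, 98]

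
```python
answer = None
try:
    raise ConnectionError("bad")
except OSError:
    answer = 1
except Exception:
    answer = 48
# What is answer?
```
1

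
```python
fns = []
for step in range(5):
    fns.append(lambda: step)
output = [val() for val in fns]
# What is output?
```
[4, 4, 4, 4, 4]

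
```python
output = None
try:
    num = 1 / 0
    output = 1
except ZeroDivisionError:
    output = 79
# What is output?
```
79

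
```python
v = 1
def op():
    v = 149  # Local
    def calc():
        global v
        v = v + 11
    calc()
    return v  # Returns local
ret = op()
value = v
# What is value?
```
12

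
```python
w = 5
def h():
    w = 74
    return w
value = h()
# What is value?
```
74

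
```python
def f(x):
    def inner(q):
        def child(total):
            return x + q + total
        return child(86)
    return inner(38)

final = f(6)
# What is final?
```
130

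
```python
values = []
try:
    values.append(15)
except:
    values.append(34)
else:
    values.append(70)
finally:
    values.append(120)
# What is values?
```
[15, 70, 120]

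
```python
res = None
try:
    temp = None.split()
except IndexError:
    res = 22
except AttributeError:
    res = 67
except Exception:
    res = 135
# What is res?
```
67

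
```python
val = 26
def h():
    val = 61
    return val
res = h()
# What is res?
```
61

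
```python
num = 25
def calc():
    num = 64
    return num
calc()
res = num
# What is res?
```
25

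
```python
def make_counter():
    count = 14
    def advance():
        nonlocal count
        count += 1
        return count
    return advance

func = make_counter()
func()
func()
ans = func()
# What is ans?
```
17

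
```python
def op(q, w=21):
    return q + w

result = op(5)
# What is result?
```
26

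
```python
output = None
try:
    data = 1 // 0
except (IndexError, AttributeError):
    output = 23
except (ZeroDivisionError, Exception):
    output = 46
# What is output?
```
46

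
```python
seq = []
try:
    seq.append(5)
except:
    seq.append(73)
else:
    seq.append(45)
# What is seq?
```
[5, 45]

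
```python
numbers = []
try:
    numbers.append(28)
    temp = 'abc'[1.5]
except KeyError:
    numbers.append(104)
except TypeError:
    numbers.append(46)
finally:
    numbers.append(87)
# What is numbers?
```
[28, 46, 87]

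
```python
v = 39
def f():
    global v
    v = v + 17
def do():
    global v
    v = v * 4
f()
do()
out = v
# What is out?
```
224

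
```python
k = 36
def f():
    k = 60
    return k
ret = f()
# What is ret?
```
60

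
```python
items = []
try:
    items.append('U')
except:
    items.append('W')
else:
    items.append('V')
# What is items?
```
['U', 'V']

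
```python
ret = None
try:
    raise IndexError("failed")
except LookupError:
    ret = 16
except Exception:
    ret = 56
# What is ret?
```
16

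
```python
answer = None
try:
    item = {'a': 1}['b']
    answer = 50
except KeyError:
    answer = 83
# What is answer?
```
83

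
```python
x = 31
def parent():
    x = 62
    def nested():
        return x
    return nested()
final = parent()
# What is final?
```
62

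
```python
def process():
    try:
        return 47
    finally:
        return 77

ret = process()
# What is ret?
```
77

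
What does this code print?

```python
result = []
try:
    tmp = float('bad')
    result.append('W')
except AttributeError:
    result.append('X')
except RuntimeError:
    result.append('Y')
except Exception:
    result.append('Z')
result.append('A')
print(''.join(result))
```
ZA

ValueError not specifically caught, falls to Exception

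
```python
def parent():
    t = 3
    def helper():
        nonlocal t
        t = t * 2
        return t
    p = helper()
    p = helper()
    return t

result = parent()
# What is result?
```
12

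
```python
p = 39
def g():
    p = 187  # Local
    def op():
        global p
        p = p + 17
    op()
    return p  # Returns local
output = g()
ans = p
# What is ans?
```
56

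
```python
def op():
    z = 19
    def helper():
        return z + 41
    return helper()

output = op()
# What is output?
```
60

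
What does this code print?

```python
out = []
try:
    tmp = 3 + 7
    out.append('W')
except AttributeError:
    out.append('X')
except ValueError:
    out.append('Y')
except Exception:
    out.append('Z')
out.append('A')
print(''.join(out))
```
WA

No exception, try block completes normally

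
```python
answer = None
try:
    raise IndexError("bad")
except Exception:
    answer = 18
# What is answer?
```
18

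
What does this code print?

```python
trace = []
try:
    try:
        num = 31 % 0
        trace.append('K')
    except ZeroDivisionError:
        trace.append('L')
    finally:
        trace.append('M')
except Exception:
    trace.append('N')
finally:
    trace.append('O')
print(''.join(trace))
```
LMO

Both finally blocks run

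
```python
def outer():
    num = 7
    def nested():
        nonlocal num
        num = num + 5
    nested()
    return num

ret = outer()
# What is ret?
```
12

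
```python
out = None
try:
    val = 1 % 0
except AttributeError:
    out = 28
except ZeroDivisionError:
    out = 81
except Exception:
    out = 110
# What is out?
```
81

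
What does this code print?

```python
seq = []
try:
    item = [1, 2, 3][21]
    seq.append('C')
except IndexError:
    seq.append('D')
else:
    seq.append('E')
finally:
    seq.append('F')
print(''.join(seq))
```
DF

Exception: except runs, else skipped, finally runs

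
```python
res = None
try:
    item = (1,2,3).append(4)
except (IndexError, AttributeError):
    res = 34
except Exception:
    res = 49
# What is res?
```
34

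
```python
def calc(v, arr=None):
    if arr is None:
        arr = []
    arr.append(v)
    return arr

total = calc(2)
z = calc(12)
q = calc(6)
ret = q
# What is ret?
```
[6]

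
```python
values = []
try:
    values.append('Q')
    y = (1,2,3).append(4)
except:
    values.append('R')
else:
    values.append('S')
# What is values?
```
['Q', 'R']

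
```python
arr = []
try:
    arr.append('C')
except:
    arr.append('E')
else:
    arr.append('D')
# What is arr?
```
['C', 'D']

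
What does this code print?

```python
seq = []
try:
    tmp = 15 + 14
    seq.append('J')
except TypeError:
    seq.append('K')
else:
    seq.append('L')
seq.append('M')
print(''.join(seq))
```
JLM

else block runs when no exception occurs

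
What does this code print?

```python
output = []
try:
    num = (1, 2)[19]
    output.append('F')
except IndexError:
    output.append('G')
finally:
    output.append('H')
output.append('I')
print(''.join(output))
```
GHI

finally always runs, even after exception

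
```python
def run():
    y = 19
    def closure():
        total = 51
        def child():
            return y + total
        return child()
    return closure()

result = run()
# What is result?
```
70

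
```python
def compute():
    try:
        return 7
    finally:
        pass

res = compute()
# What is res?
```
7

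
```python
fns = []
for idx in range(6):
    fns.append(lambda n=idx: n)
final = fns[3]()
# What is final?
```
3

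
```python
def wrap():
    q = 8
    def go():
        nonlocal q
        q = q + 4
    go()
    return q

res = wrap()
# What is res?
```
12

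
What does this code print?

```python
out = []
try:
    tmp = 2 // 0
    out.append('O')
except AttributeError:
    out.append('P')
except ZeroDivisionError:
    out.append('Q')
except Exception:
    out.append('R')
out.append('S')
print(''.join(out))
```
QS

ZeroDivisionError matches before generic Exception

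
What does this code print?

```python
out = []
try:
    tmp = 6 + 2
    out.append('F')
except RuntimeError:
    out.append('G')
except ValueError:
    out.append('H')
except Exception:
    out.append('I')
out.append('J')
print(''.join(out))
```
FJ

No exception, try block completes normally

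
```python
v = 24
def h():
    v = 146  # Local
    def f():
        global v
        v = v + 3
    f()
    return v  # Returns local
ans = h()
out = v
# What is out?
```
27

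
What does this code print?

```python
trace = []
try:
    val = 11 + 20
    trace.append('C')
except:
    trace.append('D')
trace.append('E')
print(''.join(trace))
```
CE

No exception, try block completes normally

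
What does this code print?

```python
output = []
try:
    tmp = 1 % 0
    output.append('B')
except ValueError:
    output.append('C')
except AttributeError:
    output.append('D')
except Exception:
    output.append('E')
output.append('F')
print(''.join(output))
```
EF

ZeroDivisionError not specifically caught, falls to Exception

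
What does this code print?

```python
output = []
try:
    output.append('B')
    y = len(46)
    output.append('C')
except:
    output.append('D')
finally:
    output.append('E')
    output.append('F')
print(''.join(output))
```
BDEF

Code before exception runs, then except, then all of finally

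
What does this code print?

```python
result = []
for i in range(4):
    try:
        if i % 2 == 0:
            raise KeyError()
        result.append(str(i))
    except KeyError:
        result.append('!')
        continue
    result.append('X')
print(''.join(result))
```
!1X!3X

continue in except skips rest of loop body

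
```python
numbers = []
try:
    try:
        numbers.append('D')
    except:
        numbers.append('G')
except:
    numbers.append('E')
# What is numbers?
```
['D']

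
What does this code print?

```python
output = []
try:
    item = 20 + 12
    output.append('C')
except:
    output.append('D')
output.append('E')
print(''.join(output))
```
CE

No exception, try block completes normally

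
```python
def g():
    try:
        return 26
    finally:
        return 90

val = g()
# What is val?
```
90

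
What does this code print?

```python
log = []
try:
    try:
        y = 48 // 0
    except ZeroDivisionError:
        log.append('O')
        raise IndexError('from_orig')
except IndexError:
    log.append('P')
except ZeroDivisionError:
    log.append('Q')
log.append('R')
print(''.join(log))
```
OPR

IndexError raised and caught, original ZeroDivisionError not re-raised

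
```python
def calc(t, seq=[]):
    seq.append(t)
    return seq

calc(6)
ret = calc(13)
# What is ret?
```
[6, 13]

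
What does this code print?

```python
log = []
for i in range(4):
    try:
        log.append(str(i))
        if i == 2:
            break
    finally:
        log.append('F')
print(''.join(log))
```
0F1F2F

finally runs even when breaking out of loop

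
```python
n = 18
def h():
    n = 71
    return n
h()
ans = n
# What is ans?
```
18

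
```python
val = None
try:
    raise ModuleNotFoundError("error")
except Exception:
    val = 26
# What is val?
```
26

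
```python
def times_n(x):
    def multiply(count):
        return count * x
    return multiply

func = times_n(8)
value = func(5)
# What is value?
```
40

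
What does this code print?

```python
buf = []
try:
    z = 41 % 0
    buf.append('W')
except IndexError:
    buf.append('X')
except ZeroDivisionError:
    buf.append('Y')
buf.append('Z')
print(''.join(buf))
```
YZ

ZeroDivisionError is caught by its specific handler, not IndexError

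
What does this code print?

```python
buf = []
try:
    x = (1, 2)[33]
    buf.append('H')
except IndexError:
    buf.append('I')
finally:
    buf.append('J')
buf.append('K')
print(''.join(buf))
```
IJK

finally always runs, even after exception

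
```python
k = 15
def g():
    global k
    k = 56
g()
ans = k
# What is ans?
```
56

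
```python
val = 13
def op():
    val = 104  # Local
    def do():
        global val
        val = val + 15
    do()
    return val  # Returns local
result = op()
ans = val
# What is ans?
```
28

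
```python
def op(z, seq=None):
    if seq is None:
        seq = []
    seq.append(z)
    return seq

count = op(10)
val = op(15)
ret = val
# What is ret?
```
[15]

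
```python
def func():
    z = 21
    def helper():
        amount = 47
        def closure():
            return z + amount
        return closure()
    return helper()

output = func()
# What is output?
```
68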